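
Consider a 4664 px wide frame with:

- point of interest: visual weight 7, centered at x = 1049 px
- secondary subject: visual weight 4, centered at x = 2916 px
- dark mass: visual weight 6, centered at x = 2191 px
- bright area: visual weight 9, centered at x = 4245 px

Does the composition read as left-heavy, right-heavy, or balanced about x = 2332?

right-heavy

Weights sum to 7 + 4 + 6 + 9 = 26.
x: (7·1049 + 4·2916 + 6·2191 + 9·4245) / 26 = 70358 / 26 ≈ 2706.08
2706.1 lies right of the midline 2332, so the layout is right-heavy.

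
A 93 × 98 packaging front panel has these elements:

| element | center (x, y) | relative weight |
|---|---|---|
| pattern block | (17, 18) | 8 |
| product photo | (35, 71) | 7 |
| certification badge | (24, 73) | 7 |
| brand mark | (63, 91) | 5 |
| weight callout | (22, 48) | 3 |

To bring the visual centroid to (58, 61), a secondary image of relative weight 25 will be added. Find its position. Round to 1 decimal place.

After adding the secondary image, total weight = 8 + 7 + 7 + 5 + 3 + 25 = 55.
Along x: (930 + 25·x) / 55 = 58 (existing moment 8·17 + 7·35 + 7·24 + 5·63 + 3·22 = 930) ⇒ x = (3190 − 930) / 25 ≈ 90.40.
Along y: (1751 + 25·y) / 55 = 61 (existing moment 8·18 + 7·71 + 7·73 + 5·91 + 3·48 = 1751) ⇒ y = (3355 − 1751) / 25 ≈ 64.16.

(90.4, 64.2)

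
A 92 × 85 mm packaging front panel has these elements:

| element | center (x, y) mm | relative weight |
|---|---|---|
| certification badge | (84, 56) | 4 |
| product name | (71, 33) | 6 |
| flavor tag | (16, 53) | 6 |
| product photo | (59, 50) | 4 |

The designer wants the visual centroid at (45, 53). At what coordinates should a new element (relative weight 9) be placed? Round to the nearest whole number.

(23, 66)

New total weight: (4 + 6 + 6 + 4) + 9 = 29.
Along x: (1094 + 9·x) / 29 = 45 (existing moment 4·84 + 6·71 + 6·16 + 4·59 = 1094) ⇒ x = (1305 − 1094) / 9 ≈ 23.44.
Along y: (940 + 9·y) / 29 = 53 (existing moment 4·56 + 6·33 + 6·53 + 4·50 = 940) ⇒ y = (1537 − 940) / 9 ≈ 66.33.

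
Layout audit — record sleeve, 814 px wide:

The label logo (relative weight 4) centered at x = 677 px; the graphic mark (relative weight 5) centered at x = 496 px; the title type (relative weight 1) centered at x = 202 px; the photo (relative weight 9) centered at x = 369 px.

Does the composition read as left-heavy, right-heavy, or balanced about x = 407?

right-heavy

Σw = 4 + 5 + 1 + 9 = 19.
x-moment: 4·677 + 5·496 + 1·202 + 9·369 = 8711; centroid 8711/19 ≈ 458.47.
458.5 vs midline 407 → right-heavy.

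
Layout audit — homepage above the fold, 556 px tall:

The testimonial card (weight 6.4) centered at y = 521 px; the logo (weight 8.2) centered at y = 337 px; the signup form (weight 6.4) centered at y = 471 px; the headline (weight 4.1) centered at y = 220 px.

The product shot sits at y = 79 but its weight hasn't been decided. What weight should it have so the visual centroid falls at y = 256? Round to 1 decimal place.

w ≈ 20.3

Fixed elements: Σw = 6.4 + 8.2 + 6.4 + 4.1 = 25.1, Σw·y = 6.4·521 + 8.2·337 + 6.4·471 + 4.1·220 = 10014.2.
Set Σw·y/Σw = 256: (10014.2 + 79w) = 256·(25.1 + w).
Rearranging, w·(79 − 256) = 256·25.1 − 10014.2 = -3588.6, so w ≈ -3588.6/-177 = 20.27.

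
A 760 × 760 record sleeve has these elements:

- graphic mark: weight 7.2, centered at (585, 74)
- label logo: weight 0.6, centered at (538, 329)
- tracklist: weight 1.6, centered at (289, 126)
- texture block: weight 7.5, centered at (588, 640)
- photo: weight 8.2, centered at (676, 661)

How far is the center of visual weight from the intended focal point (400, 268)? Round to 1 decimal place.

≈ 263.4

Σw = 7.2 + 0.6 + 1.6 + 7.5 + 8.2 = 25.1.
Σw·x = 7.2·585 + 0.6·538 + 1.6·289 + 7.5·588 + 8.2·676 = 14950.4, so x̄ = 14950.4/25.1 ≈ 595.63.
Σw·y = 7.2·74 + 0.6·329 + 1.6·126 + 7.5·640 + 8.2·661 = 11152.0, so ȳ = 11152.0/25.1 ≈ 444.30.
Relative to (400, 268): Δ = (195.63, 176.30); |Δ| = √(195.63² + 176.30²) ≈ 263.35.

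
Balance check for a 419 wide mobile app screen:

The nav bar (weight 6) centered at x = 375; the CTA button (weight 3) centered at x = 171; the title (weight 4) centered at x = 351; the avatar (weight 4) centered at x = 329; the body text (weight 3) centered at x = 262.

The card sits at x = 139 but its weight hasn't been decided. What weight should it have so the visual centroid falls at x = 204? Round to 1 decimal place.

w ≈ 33.7

Fixed elements: Σw = 6 + 3 + 4 + 4 + 3 = 20, Σw·x = 6·375 + 3·171 + 4·351 + 4·329 + 3·262 = 6269.
Set Σw·x/Σw = 204: (6269 + 139w) = 204·(20 + w).
Solving: w = (204·20 − 6269) / (139 − 204) = -2189 / -65 ≈ 33.68.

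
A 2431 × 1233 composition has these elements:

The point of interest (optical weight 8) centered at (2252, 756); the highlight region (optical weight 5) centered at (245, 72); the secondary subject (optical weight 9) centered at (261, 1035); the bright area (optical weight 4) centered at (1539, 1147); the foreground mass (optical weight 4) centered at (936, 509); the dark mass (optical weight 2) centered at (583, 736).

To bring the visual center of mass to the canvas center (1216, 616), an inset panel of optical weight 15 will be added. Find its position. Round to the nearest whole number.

(1633, 342)

After adding the inset panel, total weight = 8 + 5 + 9 + 4 + 4 + 2 + 15 = 47.
Along x: (32656 + 15·x) / 47 = 1216 (existing moment 8·2252 + 5·245 + 9·261 + 4·1539 + 4·936 + 2·583 = 32656) ⇒ x = (57152 − 32656) / 15 ≈ 1633.07.
Along y: (23819 + 15·y) / 47 = 616 (existing moment 8·756 + 5·72 + 9·1035 + 4·1147 + 4·509 + 2·736 = 23819) ⇒ y = (28952 − 23819) / 15 ≈ 342.20.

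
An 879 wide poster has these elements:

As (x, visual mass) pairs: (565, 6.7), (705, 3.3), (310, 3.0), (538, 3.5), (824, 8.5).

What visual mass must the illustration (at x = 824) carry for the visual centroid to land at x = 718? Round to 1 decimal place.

w ≈ 19.1

Existing Σw = 25.0 (6.7 + 3.3 + 3.0 + 3.5 + 8.5); existing moment 6.7·565 + 3.3·705 + 3.0·310 + 3.5·538 + 8.5·824 = 15929.0.
Set Σw·x/Σw = 718: (15929.0 + 824w) = 718·(25.0 + w).
So w = (718·25.0 − 15929.0)/(824 − 718) = 2021.0/106 ≈ 19.07.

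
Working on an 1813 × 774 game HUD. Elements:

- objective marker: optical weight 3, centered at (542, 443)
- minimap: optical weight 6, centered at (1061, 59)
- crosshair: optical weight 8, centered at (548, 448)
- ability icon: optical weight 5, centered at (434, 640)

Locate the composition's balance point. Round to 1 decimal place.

Weights sum to 3 + 6 + 8 + 5 = 22.
Σw·x = 3·542 + 6·1061 + 8·548 + 5·434 = 14546, so x̄ = 14546/22 ≈ 661.18.
Σw·y = 3·443 + 6·59 + 8·448 + 5·640 = 8467, so ȳ = 8467/22 ≈ 384.86.

(661.2, 384.9)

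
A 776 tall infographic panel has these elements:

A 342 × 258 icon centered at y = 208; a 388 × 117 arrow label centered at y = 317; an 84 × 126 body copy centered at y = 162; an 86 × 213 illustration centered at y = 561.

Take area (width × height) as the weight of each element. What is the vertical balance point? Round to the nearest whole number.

y ≈ 275

Areas: icon 342·258 = 88236, arrow label 388·117 = 45396, body copy 84·126 = 10584, illustration 86·213 = 18318. Total weight = 162534.
y-moment: 88236·208 + 45396·317 + 10584·162 + 18318·561 = 44734626; centroid 44734626/162534 ≈ 275.23.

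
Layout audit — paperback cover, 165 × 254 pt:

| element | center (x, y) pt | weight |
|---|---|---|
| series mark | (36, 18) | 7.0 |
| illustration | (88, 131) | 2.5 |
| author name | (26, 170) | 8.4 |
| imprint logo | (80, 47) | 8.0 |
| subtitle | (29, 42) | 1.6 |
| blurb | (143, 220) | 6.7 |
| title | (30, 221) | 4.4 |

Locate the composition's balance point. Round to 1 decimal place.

(63.9, 123.6)

Σw = 7.0 + 2.5 + 8.4 + 8.0 + 1.6 + 6.7 + 4.4 = 38.6.
x-moment: 7.0·36 + 2.5·88 + 8.4·26 + 8.0·80 + 1.6·29 + 6.7·143 + 4.4·30 = 2466.9; centroid 2466.9/38.6 ≈ 63.91.
y-moment: 7.0·18 + 2.5·131 + 8.4·170 + 8.0·47 + 1.6·42 + 6.7·220 + 4.4·221 = 4771.1; centroid 4771.1/38.6 ≈ 123.60.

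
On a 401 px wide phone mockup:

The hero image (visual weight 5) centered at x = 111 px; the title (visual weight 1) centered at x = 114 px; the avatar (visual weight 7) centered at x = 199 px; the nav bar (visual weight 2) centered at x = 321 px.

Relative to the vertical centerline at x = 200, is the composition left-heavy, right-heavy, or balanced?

left-heavy

Total weight = 5 + 1 + 7 + 2 = 15.
x-moment: 5·111 + 1·114 + 7·199 + 2·321 = 2704; centroid 2704/15 ≈ 180.27.
180.3 lies left of the midline 200, so the layout is left-heavy.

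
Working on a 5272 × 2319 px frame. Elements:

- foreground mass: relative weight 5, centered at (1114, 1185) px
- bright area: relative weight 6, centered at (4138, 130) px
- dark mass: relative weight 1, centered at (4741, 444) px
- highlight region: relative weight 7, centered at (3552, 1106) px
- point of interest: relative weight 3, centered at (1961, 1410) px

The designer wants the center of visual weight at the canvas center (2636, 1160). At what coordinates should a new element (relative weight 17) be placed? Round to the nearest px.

After adding the new element, total weight = 5 + 6 + 1 + 7 + 3 + 17 = 39.
Along x: (65886 + 17·x) / 39 = 2636 (existing moment 5·1114 + 6·4138 + 1·4741 + 7·3552 + 3·1961 = 65886) ⇒ x = (102804 − 65886) / 17 ≈ 2171.65.
Along y: (19121 + 17·y) / 39 = 1160 (existing moment 5·1185 + 6·130 + 1·444 + 7·1106 + 3·1410 = 19121) ⇒ y = (45240 − 19121) / 17 ≈ 1536.41.

(2172, 1536)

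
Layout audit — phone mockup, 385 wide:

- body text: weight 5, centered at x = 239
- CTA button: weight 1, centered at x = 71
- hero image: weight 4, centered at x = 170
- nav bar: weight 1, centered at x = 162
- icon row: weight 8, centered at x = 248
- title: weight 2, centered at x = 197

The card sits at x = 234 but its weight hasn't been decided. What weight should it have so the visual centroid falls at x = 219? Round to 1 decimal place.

w ≈ 7.5

Known weights sum to 5 + 1 + 4 + 1 + 8 + 2 = 21; their moment is 5·239 + 1·71 + 4·170 + 1·162 + 8·248 + 2·197 = 4486.
For the centroid to hit 219: (4486 + w·234) / (21 + w) = 219.
Solving: w = (219·21 − 4486) / (234 − 219) = 113 / 15 ≈ 7.53.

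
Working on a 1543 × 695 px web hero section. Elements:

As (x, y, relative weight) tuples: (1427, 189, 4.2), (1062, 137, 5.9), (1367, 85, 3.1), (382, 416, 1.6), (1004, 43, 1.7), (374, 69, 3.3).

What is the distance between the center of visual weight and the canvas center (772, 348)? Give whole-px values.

≈ 316 px

Weights sum to 4.2 + 5.9 + 3.1 + 1.6 + 1.7 + 3.3 = 19.8.
Σw·x = 20049.1; x̄ = 20049.1/19.8 ≈ 1012.58.
y: moment 2832.0 / weight 19.8 ≈ 143.03
Offset from (772, 348): Δx ≈ 240.58, Δy ≈ -204.97; distance = √(Δx² + Δy²) ≈ 316.06.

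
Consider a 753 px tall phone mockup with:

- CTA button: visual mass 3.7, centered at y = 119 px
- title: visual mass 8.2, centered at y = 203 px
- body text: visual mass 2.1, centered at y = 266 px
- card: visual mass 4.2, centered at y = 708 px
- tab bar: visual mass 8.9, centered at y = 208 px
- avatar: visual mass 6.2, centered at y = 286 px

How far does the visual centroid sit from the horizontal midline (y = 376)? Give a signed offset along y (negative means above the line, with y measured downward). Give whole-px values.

≈ -98 px

Σw = 3.7 + 8.2 + 2.1 + 4.2 + 8.9 + 6.2 = 33.3.
Σw·y = 3.7·119 + 8.2·203 + 2.1·266 + 4.2·708 + 8.9·208 + 6.2·286 = 9261.5, so ȳ = 9261.5/33.3 ≈ 278.12.
Difference: 278.12 − 376 ≈ -97.88.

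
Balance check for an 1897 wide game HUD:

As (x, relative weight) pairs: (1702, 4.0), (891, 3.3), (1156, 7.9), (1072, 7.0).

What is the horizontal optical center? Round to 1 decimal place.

Σw = 4.0 + 3.3 + 7.9 + 7.0 = 22.2.
x: (4.0·1702 + 3.3·891 + 7.9·1156 + 7.0·1072) / 22.2 = 26384.7 / 22.2 ≈ 1188.50

x ≈ 1188.5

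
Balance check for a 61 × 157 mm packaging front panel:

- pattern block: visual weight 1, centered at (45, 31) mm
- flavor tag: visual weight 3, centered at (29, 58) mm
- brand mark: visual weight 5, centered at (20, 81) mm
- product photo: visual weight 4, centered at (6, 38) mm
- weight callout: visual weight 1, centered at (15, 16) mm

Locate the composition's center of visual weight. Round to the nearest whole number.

Σw = 1 + 3 + 5 + 4 + 1 = 14.
x-moment: 1·45 + 3·29 + 5·20 + 4·6 + 1·15 = 271; centroid 271/14 ≈ 19.36.
y-moment: 1·31 + 3·58 + 5·81 + 4·38 + 1·16 = 778; centroid 778/14 ≈ 55.57.

(19, 56)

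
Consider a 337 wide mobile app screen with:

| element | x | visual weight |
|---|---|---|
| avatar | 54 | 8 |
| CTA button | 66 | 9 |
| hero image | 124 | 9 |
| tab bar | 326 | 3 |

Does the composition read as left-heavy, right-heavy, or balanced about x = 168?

left-heavy

Total weight = 8 + 9 + 9 + 3 = 29.
Σw·x = 8·54 + 9·66 + 9·124 + 3·326 = 3120, so x̄ = 3120/29 ≈ 107.59.
107.6 lies left of the midline 168, so the layout is left-heavy.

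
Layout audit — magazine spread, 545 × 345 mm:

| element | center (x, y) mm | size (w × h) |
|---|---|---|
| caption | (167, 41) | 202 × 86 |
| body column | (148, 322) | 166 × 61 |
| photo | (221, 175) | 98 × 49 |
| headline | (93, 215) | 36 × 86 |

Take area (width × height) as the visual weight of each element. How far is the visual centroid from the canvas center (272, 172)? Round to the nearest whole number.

Taking area as weight: caption 202·86 = 17372, body column 166·61 = 10126, photo 98·49 = 4802, headline 36·86 = 3096. Sum 35396.
x: (17372·167 + 10126·148 + 4802·221 + 3096·93) / 35396 = 5748942 / 35396 ≈ 162.42
y: (17372·41 + 10126·322 + 4802·175 + 3096·215) / 35396 = 5478814 / 35396 ≈ 154.79
Relative to (272, 172): Δ = (-109.58, -17.21); |Δ| = √(-109.58² + -17.21²) ≈ 110.93.

≈ 111 mm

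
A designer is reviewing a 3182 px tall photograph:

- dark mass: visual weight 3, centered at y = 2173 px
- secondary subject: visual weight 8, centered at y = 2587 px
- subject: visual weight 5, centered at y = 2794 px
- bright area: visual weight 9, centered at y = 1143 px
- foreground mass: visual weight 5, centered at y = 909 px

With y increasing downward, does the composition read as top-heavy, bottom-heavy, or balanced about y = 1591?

bottom-heavy

Total weight = 3 + 8 + 5 + 9 + 5 = 30.
y-moment: 3·2173 + 8·2587 + 5·2794 + 9·1143 + 5·909 = 56017; centroid 56017/30 ≈ 1867.23.
1867.2 vs midline 1591 → bottom-heavy.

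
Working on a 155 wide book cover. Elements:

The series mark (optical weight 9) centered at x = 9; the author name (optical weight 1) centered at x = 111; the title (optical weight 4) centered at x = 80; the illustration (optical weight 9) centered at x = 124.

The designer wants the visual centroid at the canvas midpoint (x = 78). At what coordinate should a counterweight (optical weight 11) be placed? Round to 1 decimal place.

x ≈ 93.1

New total weight: (9 + 1 + 4 + 9) + 11 = 34.
x: target moment 34×78 = 2652; current 9·9 + 1·111 + 4·80 + 9·124 = 1628; the counterweight supplies 1024, so x = 1024/11 ≈ 93.09.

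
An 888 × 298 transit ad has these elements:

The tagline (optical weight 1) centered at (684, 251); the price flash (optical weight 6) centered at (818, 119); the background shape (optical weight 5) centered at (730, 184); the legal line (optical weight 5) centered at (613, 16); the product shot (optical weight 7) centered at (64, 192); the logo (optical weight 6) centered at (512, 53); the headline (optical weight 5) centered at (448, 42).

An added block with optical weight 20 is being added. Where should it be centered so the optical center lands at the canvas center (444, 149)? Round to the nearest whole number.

(318, 218)

After adding the added block, total weight = 1 + 6 + 5 + 5 + 7 + 6 + 5 + 20 = 55.
x: target moment 55×444 = 24420; current 1·684 + 6·818 + 5·730 + 5·613 + 7·64 + 6·512 + 5·448 = 18067; the added block supplies 6353, so x = 6353/20 ≈ 317.65.
y: target moment 55×149 = 8195; current 1·251 + 6·119 + 5·184 + 5·16 + 7·192 + 6·53 + 5·42 = 3837; the added block supplies 4358, so y = 4358/20 ≈ 217.90.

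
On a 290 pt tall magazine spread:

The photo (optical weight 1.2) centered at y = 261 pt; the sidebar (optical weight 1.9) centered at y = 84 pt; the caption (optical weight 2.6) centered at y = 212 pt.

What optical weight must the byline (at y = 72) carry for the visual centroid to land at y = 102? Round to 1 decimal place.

w ≈ 14.8

Existing Σw = 5.7 (1.2 + 1.9 + 2.6); existing moment 1.2·261 + 1.9·84 + 2.6·212 = 1024.0.
Set Σw·y/Σw = 102: (1024.0 + 72w) = 102·(5.7 + w).
So w = (102·5.7 − 1024.0)/(72 − 102) = -442.6/-30 ≈ 14.75.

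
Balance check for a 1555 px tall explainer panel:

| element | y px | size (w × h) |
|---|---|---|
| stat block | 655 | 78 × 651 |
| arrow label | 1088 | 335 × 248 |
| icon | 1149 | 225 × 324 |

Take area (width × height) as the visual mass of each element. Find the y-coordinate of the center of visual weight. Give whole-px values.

Areas: stat block 78·651 = 50778, arrow label 335·248 = 83080, icon 225·324 = 72900. Total weight = 206758.
y: (50778·655 + 83080·1088 + 72900·1149) / 206758 = 207412730 / 206758 ≈ 1003.17

y ≈ 1003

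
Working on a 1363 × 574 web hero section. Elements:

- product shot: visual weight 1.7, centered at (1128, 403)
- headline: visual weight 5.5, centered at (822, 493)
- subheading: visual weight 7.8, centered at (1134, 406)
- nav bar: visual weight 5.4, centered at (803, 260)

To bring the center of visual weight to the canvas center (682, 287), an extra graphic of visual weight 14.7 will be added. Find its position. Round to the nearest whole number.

With the extra graphic, Σw becomes 1.7 + 5.5 + 7.8 + 5.4 + 14.7 = 35.1.
Along x: (19620.0 + 14.7·x) / 35.1 = 682 (existing moment 1.7·1128 + 5.5·822 + 7.8·1134 + 5.4·803 = 19620.0) ⇒ x = (23938.2 − 19620.0) / 14.7 ≈ 293.76.
Along y: (7967.4 + 14.7·y) / 35.1 = 287 (existing moment 1.7·403 + 5.5·493 + 7.8·406 + 5.4·260 = 7967.4) ⇒ y = (10073.7 − 7967.4) / 14.7 ≈ 143.29.

(294, 143)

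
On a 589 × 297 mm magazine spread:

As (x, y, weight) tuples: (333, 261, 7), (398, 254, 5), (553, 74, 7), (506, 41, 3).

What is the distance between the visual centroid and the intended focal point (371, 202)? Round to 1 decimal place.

≈ 77.3 mm

Weights sum to 7 + 5 + 7 + 3 = 22.
x-moment: 7·333 + 5·398 + 7·553 + 3·506 = 9710; centroid 9710/22 ≈ 441.36.
y-moment: 7·261 + 5·254 + 7·74 + 3·41 = 3738; centroid 3738/22 ≈ 169.91.
From (371, 202): dx = 70.36, dy = -32.09, so the distance is √(dx²+dy²) ≈ 77.34.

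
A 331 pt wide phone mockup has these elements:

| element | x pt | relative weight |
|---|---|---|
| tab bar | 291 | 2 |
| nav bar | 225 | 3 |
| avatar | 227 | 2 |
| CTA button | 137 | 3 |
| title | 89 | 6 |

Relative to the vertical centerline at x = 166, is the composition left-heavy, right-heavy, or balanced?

balanced

Weights sum to 2 + 3 + 2 + 3 + 6 = 16.
x-moment: 2·291 + 3·225 + 2·227 + 3·137 + 6·89 = 2656; centroid 2656/16 ≈ 166.00.
166.00 = 166 exactly: balanced.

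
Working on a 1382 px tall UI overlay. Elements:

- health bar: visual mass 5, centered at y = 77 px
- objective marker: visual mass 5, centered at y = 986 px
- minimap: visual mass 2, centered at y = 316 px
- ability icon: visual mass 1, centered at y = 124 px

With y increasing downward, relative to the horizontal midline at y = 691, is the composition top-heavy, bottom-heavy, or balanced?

Σw = 5 + 5 + 2 + 1 = 13.
y-moment: 5·77 + 5·986 + 2·316 + 1·124 = 6071; centroid 6071/13 ≈ 467.00.
Since 467.0 is above (smaller y than) 691, the composition reads top-heavy.

top-heavy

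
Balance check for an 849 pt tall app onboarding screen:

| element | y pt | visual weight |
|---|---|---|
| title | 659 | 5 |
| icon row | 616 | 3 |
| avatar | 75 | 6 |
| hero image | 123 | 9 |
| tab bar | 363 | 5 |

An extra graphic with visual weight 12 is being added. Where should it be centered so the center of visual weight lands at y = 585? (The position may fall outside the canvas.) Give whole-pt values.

y ≈ 1240

After adding the extra graphic, total weight = 5 + 3 + 6 + 9 + 5 + 12 = 40.
y: need Σw·y = 40·585 = 23400. Existing = 5·659 + 3·616 + 6·75 + 9·123 + 5·363 = 8515. Remainder 14885 / 12 ≈ 1240.42.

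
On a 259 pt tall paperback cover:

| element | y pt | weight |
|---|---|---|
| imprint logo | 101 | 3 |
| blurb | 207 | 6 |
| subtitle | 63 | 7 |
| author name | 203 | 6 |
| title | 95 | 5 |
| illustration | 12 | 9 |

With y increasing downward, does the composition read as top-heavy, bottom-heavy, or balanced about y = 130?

top-heavy

Σw = 3 + 6 + 7 + 6 + 5 + 9 = 36.
y: (3·101 + 6·207 + 7·63 + 6·203 + 5·95 + 9·12) / 36 = 3787 / 36 ≈ 105.19
105.2 lies above (smaller y than) the midline 130, so the layout is top-heavy.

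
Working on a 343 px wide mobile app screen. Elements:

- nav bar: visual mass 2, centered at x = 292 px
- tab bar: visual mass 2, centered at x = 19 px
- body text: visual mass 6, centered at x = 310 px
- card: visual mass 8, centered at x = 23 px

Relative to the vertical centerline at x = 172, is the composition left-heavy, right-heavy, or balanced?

Total weight = 2 + 2 + 6 + 8 = 18.
x-moment: 2·292 + 2·19 + 6·310 + 8·23 = 2666; centroid 2666/18 ≈ 148.11.
Since 148.1 is left of 172, the composition reads left-heavy.

left-heavy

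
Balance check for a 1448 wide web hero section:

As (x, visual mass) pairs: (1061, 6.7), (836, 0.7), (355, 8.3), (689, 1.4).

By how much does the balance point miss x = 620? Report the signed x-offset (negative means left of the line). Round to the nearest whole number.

Total weight = 6.7 + 0.7 + 8.3 + 1.4 = 17.1.
x: (6.7·1061 + 0.7·836 + 8.3·355 + 1.4·689) / 17.1 = 11605.0 / 17.1 ≈ 678.65
Against x = 620, that's 678.65 − 620 = 58.65.

≈ 59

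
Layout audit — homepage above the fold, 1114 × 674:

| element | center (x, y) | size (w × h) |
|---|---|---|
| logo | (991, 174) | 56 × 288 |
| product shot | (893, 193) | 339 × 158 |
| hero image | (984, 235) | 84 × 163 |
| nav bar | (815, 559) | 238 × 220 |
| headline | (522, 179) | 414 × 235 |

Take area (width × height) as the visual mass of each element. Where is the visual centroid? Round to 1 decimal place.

(732.7, 270.5)

Taking area as weight: logo 56·288 = 16128, product shot 339·158 = 53562, hero image 84·163 = 13692, nav bar 238·220 = 52360, headline 414·235 = 97290. Sum 233032.
Σw·x = 16128·991 + 53562·893 + 13692·984 + 52360·815 + 97290·522 = 170745422, so x̄ = 170745422/233032 ≈ 732.71.
Σw·y = 16128·174 + 53562·193 + 13692·235 + 52360·559 + 97290·179 = 63045508, so ȳ = 63045508/233032 ≈ 270.54.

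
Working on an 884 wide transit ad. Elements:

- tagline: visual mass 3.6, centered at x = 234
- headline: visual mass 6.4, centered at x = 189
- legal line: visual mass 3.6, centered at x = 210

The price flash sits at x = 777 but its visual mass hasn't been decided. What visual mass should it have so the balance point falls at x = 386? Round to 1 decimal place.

Fixed elements: Σw = 3.6 + 6.4 + 3.6 = 13.6, Σw·x = 3.6·234 + 6.4·189 + 3.6·210 = 2808.0.
Balance at x = 386 requires (2808.0 + w·777) / (13.6 + w) = 386.
So w = (386·13.6 − 2808.0)/(777 − 386) = 2441.6/391 ≈ 6.24.

w ≈ 6.2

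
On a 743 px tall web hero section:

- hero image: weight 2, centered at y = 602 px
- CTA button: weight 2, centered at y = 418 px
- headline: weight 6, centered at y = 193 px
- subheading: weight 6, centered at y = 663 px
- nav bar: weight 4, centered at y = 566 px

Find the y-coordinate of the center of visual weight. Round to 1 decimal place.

Weights sum to 2 + 2 + 6 + 6 + 4 = 20.
Σw·y = 2·602 + 2·418 + 6·193 + 6·663 + 4·566 = 9440, so ȳ = 9440/20 ≈ 472.00.

y ≈ 472.0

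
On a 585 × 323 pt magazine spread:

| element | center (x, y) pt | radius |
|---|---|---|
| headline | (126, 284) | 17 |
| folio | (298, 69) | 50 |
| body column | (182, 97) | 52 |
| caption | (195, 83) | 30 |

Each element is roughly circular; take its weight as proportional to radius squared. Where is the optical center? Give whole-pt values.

r² weights: headline 17² = 289, folio 50² = 2500, body column 52² = 2704, caption 30² = 900. Total = 6393.
x-moment: 289·126 + 2500·298 + 2704·182 + 900·195 = 1449042; centroid 1449042/6393 ≈ 226.66.
y-moment: 289·284 + 2500·69 + 2704·97 + 900·83 = 591564; centroid 591564/6393 ≈ 92.53.

(227, 93)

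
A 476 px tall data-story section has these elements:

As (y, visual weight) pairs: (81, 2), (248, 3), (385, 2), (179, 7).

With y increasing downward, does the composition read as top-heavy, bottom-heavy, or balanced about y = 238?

top-heavy

Weights sum to 2 + 3 + 2 + 7 = 14.
Σw·y = 2·81 + 3·248 + 2·385 + 7·179 = 2929, so ȳ = 2929/14 ≈ 209.21.
209.2 vs midline 238 → top-heavy.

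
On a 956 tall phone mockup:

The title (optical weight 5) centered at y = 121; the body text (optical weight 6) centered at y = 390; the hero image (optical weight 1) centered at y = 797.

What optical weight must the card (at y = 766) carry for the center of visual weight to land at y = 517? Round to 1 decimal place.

w ≈ 9.9

Known weights sum to 5 + 6 + 1 = 12; their moment is 5·121 + 6·390 + 1·797 = 3742.
Balance at y = 517 requires (3742 + w·766) / (12 + w) = 517.
Solving: w = (517·12 − 3742) / (766 − 517) = 2462 / 249 ≈ 9.89.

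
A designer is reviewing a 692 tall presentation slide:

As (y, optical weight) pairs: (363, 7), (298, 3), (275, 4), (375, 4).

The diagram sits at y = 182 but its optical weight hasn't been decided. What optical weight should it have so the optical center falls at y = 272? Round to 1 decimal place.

w ≈ 12.7

Existing Σw = 18 (7 + 3 + 4 + 4); existing moment 7·363 + 3·298 + 4·275 + 4·375 = 6035.
For the centroid to hit 272: (6035 + w·182) / (18 + w) = 272.
So w = (272·18 − 6035)/(182 − 272) = -1139/-90 ≈ 12.66.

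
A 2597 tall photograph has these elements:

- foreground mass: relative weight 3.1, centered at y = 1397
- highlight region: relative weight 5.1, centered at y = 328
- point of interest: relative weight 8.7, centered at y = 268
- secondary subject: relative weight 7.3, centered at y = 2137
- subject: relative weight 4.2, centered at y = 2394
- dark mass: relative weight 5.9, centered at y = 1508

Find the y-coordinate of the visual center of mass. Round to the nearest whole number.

y ≈ 1250

Weights sum to 3.1 + 5.1 + 8.7 + 7.3 + 4.2 + 5.9 = 34.3.
y-moment: 3.1·1397 + 5.1·328 + 8.7·268 + 7.3·2137 + 4.2·2394 + 5.9·1508 = 42887.2; centroid 42887.2/34.3 ≈ 1250.36.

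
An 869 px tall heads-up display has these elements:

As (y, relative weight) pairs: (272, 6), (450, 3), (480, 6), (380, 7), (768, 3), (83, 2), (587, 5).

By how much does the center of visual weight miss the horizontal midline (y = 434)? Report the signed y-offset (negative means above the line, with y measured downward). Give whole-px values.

Total weight = 6 + 3 + 6 + 7 + 3 + 2 + 5 = 32.
y: moment 13927 / weight 32 ≈ 435.22
Against y = 434, that's 435.22 − 434 = 1.22.

≈ 1 px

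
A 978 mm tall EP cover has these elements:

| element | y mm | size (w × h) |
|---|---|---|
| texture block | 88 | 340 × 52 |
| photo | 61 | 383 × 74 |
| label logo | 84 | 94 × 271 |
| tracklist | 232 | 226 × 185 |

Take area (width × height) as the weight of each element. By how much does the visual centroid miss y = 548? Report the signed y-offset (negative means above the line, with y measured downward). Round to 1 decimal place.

≈ -414.5 mm

Areas → weights: texture block 340·52 = 17680, photo 383·74 = 28342, label logo 94·271 = 25474, tracklist 226·185 = 41810; Σw = 113306.
y: (17680·88 + 28342·61 + 25474·84 + 41810·232) / 113306 = 15124438 / 113306 ≈ 133.48
Difference: 133.48 − 548 ≈ -414.52.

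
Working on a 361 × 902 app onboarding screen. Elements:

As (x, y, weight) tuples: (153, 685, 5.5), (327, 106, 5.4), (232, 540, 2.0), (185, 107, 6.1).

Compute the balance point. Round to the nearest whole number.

(221, 320)

Σw = 5.5 + 5.4 + 2.0 + 6.1 = 19.0.
x-moment: 5.5·153 + 5.4·327 + 2.0·232 + 6.1·185 = 4199.8; centroid 4199.8/19.0 ≈ 221.04.
y-moment: 5.5·685 + 5.4·106 + 2.0·540 + 6.1·107 = 6072.6; centroid 6072.6/19.0 ≈ 319.61.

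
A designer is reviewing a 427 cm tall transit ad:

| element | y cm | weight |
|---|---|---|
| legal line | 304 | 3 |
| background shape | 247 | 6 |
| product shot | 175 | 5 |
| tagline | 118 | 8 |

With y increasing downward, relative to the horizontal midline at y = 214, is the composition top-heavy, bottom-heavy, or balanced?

Total weight = 3 + 6 + 5 + 8 = 22.
y: (3·304 + 6·247 + 5·175 + 8·118) / 22 = 4213 / 22 ≈ 191.50
191.5 lies above (smaller y than) the midline 214, so the layout is top-heavy.

top-heavy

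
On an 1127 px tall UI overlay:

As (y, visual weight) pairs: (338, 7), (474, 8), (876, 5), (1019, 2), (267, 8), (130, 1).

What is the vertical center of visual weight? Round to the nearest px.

y ≈ 479

Total weight = 7 + 8 + 5 + 2 + 8 + 1 = 31.
y: moment 14842 / weight 31 ≈ 478.77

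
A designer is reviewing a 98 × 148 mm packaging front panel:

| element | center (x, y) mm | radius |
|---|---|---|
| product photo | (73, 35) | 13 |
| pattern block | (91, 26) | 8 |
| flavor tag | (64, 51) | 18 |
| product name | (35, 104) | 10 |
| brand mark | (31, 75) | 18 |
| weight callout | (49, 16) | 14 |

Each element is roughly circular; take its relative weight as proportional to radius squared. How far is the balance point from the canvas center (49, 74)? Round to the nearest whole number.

≈ 22 mm

Weights ∝ r²: product photo 13² = 169, pattern block 8² = 64, flavor tag 18² = 324, product name 10² = 100, brand mark 18² = 324, weight callout 14² = 196; Σw = 1177.
x: moment 62045 / weight 1177 ≈ 52.71
y: moment 61939 / weight 1177 ≈ 52.62
Offset from (49, 74): Δx ≈ 3.71, Δy ≈ -21.38; distance = √(Δx² + Δy²) ≈ 21.70.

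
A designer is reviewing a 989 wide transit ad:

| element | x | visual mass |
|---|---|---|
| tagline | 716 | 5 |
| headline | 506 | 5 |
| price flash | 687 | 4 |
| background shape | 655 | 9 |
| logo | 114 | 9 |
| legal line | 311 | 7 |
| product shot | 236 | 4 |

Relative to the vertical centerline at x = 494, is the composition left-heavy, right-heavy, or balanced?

left-heavy

Weights sum to 5 + 5 + 4 + 9 + 9 + 7 + 4 = 43.
x-moment: 5·716 + 5·506 + 4·687 + 9·655 + 9·114 + 7·311 + 4·236 = 18900; centroid 18900/43 ≈ 439.53.
Since 439.5 is left of 494, the composition reads left-heavy.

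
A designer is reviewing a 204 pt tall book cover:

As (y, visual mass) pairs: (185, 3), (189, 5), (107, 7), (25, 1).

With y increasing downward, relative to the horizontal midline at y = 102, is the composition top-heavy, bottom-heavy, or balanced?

Σw = 3 + 5 + 7 + 1 = 16.
y-moment: 3·185 + 5·189 + 7·107 + 1·25 = 2274; centroid 2274/16 ≈ 142.12.
Since 142.1 is below (larger y than) 102, the composition reads bottom-heavy.

bottom-heavy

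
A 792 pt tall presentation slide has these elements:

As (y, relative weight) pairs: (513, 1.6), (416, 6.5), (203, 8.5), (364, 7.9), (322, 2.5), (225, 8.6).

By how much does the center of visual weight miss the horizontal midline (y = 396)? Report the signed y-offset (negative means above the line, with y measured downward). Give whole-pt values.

≈ -91 pt

Weights sum to 1.6 + 6.5 + 8.5 + 7.9 + 2.5 + 8.6 = 35.6.
y: moment 10865.9 / weight 35.6 ≈ 305.22
Difference: 305.22 − 396 ≈ -90.78.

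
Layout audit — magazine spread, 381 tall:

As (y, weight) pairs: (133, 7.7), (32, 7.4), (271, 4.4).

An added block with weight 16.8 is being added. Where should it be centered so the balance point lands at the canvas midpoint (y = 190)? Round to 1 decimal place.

y ≈ 264.5

After adding the added block, total weight = 7.7 + 7.4 + 4.4 + 16.8 = 36.3.
y: target moment 36.3×190 = 6897.0; current 7.7·133 + 7.4·32 + 4.4·271 = 2453.3; the added block supplies 4443.7, so y = 4443.7/16.8 ≈ 264.51.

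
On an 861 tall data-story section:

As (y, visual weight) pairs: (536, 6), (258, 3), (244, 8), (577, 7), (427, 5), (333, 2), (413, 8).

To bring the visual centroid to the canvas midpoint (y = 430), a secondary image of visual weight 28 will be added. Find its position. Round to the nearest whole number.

New total weight: (6 + 3 + 8 + 7 + 5 + 2 + 8) + 28 = 67.
y: need Σw·y = 67·430 = 28810. Existing = 6·536 + 3·258 + 8·244 + 7·577 + 5·427 + 2·333 + 8·413 = 16086. Remainder 12724 / 28 ≈ 454.43.

y ≈ 454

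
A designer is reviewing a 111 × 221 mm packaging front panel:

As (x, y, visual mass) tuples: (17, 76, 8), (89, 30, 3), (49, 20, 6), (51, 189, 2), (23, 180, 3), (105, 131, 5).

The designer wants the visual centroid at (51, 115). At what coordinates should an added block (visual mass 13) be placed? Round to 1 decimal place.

New total weight: (8 + 3 + 6 + 2 + 3 + 5) + 13 = 40.
Along x: (1393 + 13·x) / 40 = 51 (existing moment 8·17 + 3·89 + 6·49 + 2·51 + 3·23 + 5·105 = 1393) ⇒ x = (2040 − 1393) / 13 ≈ 49.77.
Along y: (2391 + 13·y) / 40 = 115 (existing moment 8·76 + 3·30 + 6·20 + 2·189 + 3·180 + 5·131 = 2391) ⇒ y = (4600 − 2391) / 13 ≈ 169.92.

(49.8, 169.9)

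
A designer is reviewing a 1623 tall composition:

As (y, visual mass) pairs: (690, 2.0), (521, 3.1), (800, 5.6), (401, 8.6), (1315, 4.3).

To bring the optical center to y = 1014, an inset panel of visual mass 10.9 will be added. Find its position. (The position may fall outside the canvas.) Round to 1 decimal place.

y ≈ 1688.5

With the inset panel, Σw becomes 2.0 + 3.1 + 5.6 + 8.6 + 4.3 + 10.9 = 34.5.
y: target moment 34.5×1014 = 34983.0; current 2.0·690 + 3.1·521 + 5.6·800 + 8.6·401 + 4.3·1315 = 16578.2; the inset panel supplies 18404.8, so y = 18404.8/10.9 ≈ 1688.51.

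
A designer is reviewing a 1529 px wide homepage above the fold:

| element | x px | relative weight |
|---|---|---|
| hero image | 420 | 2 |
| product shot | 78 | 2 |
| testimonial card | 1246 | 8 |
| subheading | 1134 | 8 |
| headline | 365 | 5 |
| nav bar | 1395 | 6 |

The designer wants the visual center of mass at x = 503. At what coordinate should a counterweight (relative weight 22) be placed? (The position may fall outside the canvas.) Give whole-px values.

x ≈ -162

With the counterweight, Σw becomes 2 + 2 + 8 + 8 + 5 + 6 + 22 = 53.
x: target moment 53×503 = 26659; current 2·420 + 2·78 + 8·1246 + 8·1134 + 5·365 + 6·1395 = 30231; the counterweight supplies -3572, so x = -3572/22 ≈ -162.36.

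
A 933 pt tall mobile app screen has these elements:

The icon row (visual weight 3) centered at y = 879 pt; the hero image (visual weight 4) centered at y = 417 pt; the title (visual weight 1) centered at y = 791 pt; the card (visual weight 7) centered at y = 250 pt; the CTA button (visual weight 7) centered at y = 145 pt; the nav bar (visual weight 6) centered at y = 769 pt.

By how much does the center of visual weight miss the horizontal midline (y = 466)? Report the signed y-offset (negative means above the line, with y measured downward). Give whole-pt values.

Weights sum to 3 + 4 + 1 + 7 + 7 + 6 = 28.
y: moment 12475 / weight 28 ≈ 445.54
Against y = 466, that's 445.54 − 466 = -20.46.

≈ -20 pt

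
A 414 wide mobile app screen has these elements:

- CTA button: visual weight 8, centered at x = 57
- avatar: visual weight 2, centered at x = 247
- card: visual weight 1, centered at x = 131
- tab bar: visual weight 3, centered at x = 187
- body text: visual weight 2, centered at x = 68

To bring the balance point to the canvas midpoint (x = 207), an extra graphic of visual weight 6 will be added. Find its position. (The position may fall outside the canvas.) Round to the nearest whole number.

x ≈ 463

New total weight: (8 + 2 + 1 + 3 + 2) + 6 = 22.
Along x: (1778 + 6·x) / 22 = 207 (existing moment 8·57 + 2·247 + 1·131 + 3·187 + 2·68 = 1778) ⇒ x = (4554 − 1778) / 6 ≈ 462.67.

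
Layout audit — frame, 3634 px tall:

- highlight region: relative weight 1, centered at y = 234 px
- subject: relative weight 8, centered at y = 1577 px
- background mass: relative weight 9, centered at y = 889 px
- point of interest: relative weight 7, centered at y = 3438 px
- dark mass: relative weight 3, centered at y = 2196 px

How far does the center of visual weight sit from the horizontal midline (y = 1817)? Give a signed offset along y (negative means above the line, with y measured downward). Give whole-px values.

Σw = 1 + 8 + 9 + 7 + 3 = 28.
y-moment: 1·234 + 8·1577 + 9·889 + 7·3438 + 3·2196 = 51505; centroid 51505/28 ≈ 1839.46.
Difference: 1839.46 − 1817 ≈ 22.46.

≈ 22 px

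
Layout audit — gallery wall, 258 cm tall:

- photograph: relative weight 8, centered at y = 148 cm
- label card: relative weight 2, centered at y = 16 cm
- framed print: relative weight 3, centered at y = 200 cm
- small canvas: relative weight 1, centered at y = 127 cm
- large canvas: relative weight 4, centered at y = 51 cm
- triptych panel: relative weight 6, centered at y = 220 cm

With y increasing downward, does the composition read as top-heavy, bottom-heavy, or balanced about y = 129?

Weights sum to 8 + 2 + 3 + 1 + 4 + 6 = 24.
y: (8·148 + 2·16 + 3·200 + 1·127 + 4·51 + 6·220) / 24 = 3467 / 24 ≈ 144.46
144.5 vs midline 129 → bottom-heavy.

bottom-heavy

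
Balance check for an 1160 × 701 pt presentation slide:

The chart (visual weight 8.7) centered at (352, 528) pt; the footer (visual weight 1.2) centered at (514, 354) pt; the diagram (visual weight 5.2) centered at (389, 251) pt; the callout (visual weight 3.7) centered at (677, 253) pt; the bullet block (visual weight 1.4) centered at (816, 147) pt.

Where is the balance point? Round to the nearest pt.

(463, 370)

Σw = 8.7 + 1.2 + 5.2 + 3.7 + 1.4 = 20.2.
Σw·x = 8.7·352 + 1.2·514 + 5.2·389 + 3.7·677 + 1.4·816 = 9349.3, so x̄ = 9349.3/20.2 ≈ 462.84.
Σw·y = 8.7·528 + 1.2·354 + 5.2·251 + 3.7·253 + 1.4·147 = 7465.5, so ȳ = 7465.5/20.2 ≈ 369.58.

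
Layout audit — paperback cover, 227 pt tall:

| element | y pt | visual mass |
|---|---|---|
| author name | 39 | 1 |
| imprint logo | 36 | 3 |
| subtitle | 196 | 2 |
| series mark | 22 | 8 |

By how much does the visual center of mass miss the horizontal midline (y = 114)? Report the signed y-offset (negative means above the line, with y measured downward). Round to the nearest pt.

Σw = 1 + 3 + 2 + 8 = 14.
y-moment: 1·39 + 3·36 + 2·196 + 8·22 = 715; centroid 715/14 ≈ 51.07.
Against y = 114, that's 51.07 − 114 = -62.93.

≈ -63 pt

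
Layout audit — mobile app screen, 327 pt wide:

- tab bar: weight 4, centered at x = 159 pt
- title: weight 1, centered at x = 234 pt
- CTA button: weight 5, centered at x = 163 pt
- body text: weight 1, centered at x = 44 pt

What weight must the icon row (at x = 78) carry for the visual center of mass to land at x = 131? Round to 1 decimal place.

w ≈ 5.4

Known weights sum to 4 + 1 + 5 + 1 = 11; their moment is 4·159 + 1·234 + 5·163 + 1·44 = 1729.
Set Σw·x/Σw = 131: (1729 + 78w) = 131·(11 + w).
Rearranging, w·(78 − 131) = 131·11 − 1729 = -288, so w ≈ -288/-53 = 5.43.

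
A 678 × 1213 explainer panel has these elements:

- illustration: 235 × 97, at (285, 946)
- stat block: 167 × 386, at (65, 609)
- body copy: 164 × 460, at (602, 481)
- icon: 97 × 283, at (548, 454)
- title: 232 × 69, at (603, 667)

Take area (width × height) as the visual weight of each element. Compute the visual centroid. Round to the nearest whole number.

Taking area as weight: illustration 235·97 = 22795, stat block 167·386 = 64462, body copy 164·460 = 75440, icon 97·283 = 27451, title 232·69 = 16008. Sum 206156.
x-moment: 22795·285 + 64462·65 + 75440·602 + 27451·548 + 16008·603 = 80797457; centroid 80797457/206156 ≈ 391.92.
y-moment: 22795·946 + 64462·609 + 75440·481 + 27451·454 + 16008·667 = 120248158; centroid 120248158/206156 ≈ 583.29.

(392, 583)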